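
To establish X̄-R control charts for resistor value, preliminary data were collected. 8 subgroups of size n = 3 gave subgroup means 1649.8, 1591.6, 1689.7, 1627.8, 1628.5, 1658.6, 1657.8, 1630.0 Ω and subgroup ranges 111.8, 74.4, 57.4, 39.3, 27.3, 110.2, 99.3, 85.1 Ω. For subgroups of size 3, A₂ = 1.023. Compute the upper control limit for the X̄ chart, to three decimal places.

1719.064

X̄̄ = (1649.8 + 1591.6 + 1689.7 + 1627.8 + 1628.5 + 1658.6 + 1657.8 + 1630.0) / 8 = 13133.8000 / 8 = 1641.7250
R̄ = (111.8 + 74.4 + 57.4 + 39.3 + 27.3 + 110.2 + 99.3 + 85.1) / 8 = 604.8000 / 8 = 75.6000
UCL = X̄̄ + A₂·R̄ = 1641.7250 + 1.023 × 75.6000 = 1719.0638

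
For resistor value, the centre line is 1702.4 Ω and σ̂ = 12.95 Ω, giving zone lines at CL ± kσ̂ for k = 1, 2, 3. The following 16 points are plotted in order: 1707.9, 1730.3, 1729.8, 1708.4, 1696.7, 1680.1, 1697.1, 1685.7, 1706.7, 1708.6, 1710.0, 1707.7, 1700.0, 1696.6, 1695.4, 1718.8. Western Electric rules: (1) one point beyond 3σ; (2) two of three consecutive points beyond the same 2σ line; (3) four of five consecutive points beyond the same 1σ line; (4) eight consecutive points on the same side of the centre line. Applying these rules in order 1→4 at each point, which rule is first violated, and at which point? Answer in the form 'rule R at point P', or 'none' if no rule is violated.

rule 2 at point 3

Zone of each point (C = within 1σ̂, B = 1σ̂–2σ̂, A = 2σ̂–3σ̂, * = beyond 3σ̂; sign = side of CL): 1:+C, 2:+A, 3:+A, 4:+C, 5:-C, 6:-B, 7:-C, 8:-B, 9:+C, 10:+C, 11:+C, 12:+C, 13:-C, 14:-C, 15:-C, 16:+B
Rule 2 (two of three consecutive points beyond the same 2σ limit) is satisfied at point 3.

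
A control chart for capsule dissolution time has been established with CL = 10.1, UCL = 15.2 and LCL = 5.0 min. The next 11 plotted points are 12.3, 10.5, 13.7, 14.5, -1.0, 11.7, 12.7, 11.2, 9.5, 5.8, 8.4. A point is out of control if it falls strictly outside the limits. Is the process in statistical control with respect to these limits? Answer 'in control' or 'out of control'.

Compare each point to [5.0, 15.2]: sample 5 = -1.0 < LCL.

out of control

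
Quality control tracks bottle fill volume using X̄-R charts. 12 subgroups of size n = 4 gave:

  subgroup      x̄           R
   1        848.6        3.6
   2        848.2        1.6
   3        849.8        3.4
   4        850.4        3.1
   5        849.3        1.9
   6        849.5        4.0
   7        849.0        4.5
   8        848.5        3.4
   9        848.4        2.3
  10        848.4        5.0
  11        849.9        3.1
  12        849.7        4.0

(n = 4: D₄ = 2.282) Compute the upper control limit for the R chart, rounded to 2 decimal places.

7.59

R̄ = (3.6 + 1.6 + 3.4 + 3.1 + 1.9 + 4.0 + 4.5 + 3.4 + 2.3 + 5.0 + 3.1 + 4.0) / 12 = 39.9000 / 12 = 3.3250
UCL_R = D₄·R̄ = 2.282 × 3.3250 = 7.5876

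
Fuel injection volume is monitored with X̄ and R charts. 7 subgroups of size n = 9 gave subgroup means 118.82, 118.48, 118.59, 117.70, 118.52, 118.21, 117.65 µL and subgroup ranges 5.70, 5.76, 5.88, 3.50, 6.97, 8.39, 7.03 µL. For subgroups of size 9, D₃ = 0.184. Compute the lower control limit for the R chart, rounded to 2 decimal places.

1.14

R̄ = (5.70 + 5.76 + 5.88 + 3.50 + 6.97 + 8.39 + 7.03) / 7 = 43.2300 / 7 = 6.1757
LCL_R = D₃·R̄ = 0.184 × 6.1757 = 1.1363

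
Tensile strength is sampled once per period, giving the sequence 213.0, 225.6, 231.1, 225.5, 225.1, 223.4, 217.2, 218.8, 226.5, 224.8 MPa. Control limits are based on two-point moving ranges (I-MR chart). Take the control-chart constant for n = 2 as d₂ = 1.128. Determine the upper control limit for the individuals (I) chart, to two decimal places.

235.81

X̄ = (213.0 + 225.6 + 231.1 + 225.5 + 225.1 + 223.4 + 217.2 + 218.8 + 226.5 + 224.8) / 10 = 223.1000
Moving ranges: 12.6, 5.5, 5.6, 0.4, 1.7, 6.2, 1.6, 7.7, 1.7; M̄R̄ = 43.0000 / 9 = 4.7778
UCL = X̄ + 3·M̄R̄/d₂ = 223.1000 + 3 × 4.7778 / 1.128 = 235.8069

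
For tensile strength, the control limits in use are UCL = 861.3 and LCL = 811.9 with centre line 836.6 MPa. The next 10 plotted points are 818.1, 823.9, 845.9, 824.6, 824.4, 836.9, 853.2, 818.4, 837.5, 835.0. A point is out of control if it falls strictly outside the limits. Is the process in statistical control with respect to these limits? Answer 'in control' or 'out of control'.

in control

All 10 points lie within [811.9, 861.3].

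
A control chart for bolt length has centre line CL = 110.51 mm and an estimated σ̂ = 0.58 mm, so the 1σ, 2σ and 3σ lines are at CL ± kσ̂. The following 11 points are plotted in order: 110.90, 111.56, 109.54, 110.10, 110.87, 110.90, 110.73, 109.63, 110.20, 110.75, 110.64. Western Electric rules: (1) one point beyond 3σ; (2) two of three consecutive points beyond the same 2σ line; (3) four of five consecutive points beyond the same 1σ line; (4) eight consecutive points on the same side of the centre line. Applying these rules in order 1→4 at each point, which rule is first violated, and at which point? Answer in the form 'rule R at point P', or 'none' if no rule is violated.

Zone of each point (C = within 1σ̂, B = 1σ̂–2σ̂, A = 2σ̂–3σ̂, * = beyond 3σ̂; sign = side of CL): 1:+C, 2:+B, 3:-B, 4:-C, 5:+C, 6:+C, 7:+C, 8:-B, 9:-C, 10:+C, 11:+C
No rule fires across all 11 points.

none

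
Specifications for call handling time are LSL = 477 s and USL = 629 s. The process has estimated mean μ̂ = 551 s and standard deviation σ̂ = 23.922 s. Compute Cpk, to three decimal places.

1.031

Cpu = (USL − μ̂) / (3σ̂) = (629 − 551) / (3 × 23.922) = 1.0869; Cpl = (μ̂ − LSL) / (3σ̂) = (551 − 477) / (3 × 23.922) = 1.0311; Cpk = min(Cpu, Cpl) = 1.0311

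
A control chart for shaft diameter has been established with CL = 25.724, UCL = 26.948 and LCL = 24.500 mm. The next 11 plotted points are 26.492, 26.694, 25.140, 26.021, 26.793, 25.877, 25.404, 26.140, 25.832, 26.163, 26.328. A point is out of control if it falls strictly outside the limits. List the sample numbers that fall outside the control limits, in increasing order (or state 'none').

All 11 points lie within [24.500, 26.948].

none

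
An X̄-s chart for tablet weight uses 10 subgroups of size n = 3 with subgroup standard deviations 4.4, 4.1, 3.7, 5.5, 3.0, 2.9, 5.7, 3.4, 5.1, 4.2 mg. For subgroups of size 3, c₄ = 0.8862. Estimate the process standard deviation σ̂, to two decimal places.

4.74

s̄ = (4.4 + 4.1 + 3.7 + 5.5 + 3.0 + 2.9 + 5.7 + 3.4 + 5.1 + 4.2) / 10 = 4.2000
σ̂ = s̄ / c₄ = 4.2000 / 0.8862 = 4.7393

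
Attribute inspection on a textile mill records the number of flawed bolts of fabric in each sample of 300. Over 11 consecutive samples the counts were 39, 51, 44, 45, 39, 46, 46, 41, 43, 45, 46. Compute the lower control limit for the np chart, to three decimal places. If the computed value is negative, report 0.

25.693

p̄ = Σdᵢ / (k·n) = 485 / (11 × 300) = 0.14697
LCL = np̄ − 3·√(np̄(1−p̄)) = 44.0909 − 3 × 6.1328 = 25.6926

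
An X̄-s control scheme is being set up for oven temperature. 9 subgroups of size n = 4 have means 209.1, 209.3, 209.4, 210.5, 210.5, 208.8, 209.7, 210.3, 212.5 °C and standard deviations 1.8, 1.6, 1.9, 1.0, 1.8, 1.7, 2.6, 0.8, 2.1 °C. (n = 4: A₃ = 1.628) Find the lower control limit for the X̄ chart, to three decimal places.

207.244

X̄̄ = (209.1 + 209.3 + 209.4 + 210.5 + 210.5 + 208.8 + 209.7 + 210.3 + 212.5) / 9 = 210.0111
s̄ = (1.8 + 1.6 + 1.9 + 1.0 + 1.8 + 1.7 + 2.6 + 0.8 + 2.1) / 9 = 1.7000
LCL = X̄̄ − A₃·s̄ = 210.0111 − 1.628 × 1.7000 = 207.2435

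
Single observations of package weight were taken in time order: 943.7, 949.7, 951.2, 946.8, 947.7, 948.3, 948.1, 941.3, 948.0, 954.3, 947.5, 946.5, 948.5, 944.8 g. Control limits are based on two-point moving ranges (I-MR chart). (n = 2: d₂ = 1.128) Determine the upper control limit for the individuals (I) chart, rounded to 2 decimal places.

X̄ = (943.7 + 949.7 + 951.2 + 946.8 + 947.7 + 948.3 + 948.1 + 941.3 + 948.0 + 954.3 + 947.5 + 946.5 + 948.5 + 944.8) / 14 = 947.6000
Moving ranges: 6.0, 1.5, 4.4, 0.9, 0.6, 0.2, 6.8, 6.7, 6.3, 6.8, 1.0, 2.0, 3.7; M̄R̄ = 46.9000 / 13 = 3.6077
UCL = X̄ + 3·M̄R̄/d₂ = 947.6000 + 3 × 3.6077 / 1.128 = 957.1949

957.19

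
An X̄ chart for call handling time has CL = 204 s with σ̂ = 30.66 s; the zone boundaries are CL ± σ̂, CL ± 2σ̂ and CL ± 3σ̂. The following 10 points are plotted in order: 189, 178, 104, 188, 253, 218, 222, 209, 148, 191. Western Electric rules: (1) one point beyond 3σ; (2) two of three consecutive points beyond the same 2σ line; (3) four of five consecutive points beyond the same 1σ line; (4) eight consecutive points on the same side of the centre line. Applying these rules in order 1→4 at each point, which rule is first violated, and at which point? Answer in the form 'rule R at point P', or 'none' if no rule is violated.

Zone of each point (C = within 1σ̂, B = 1σ̂–2σ̂, A = 2σ̂–3σ̂, * = beyond 3σ̂; sign = side of CL): 1:-C, 2:-C, 3:-*, 4:-C, 5:+B, 6:+C, 7:+C, 8:+C, 9:-B, 10:-C
Rule 1 (one point beyond the 3σ limits) is satisfied at point 3.

rule 1 at point 3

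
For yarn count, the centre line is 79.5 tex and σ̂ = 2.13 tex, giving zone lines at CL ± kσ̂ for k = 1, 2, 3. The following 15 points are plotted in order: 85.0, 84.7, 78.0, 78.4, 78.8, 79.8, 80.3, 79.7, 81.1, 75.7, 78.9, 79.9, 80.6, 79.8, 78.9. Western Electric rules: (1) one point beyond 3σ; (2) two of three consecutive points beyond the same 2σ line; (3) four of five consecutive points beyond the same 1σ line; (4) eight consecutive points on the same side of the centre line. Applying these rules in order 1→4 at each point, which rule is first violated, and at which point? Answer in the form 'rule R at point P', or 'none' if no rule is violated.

rule 2 at point 2

Zone of each point (C = within 1σ̂, B = 1σ̂–2σ̂, A = 2σ̂–3σ̂, * = beyond 3σ̂; sign = side of CL): 1:+A, 2:+A, 3:-C, 4:-C, 5:-C, 6:+C, 7:+C, 8:+C, 9:+C, 10:-B, 11:-C, 12:+C, 13:+C, 14:+C, 15:-C
Rule 2 (two of three consecutive points beyond the same 2σ limit) is satisfied at point 2.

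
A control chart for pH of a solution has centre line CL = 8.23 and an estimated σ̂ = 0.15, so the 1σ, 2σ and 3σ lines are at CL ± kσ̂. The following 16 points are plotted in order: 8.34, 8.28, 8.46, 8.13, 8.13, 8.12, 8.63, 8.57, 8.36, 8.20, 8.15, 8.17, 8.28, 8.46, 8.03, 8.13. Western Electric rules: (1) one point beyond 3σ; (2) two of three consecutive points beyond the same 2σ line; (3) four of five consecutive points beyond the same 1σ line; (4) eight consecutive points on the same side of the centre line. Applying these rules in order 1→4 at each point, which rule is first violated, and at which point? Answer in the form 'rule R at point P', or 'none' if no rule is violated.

Zone of each point (C = within 1σ̂, B = 1σ̂–2σ̂, A = 2σ̂–3σ̂, * = beyond 3σ̂; sign = side of CL): 1:+C, 2:+C, 3:+B, 4:-C, 5:-C, 6:-C, 7:+A, 8:+A, 9:+C, 10:-C, 11:-C, 12:-C, 13:+C, 14:+B, 15:-B, 16:-C
Rule 2 (two of three consecutive points beyond the same 2σ limit) is satisfied at point 8.

rule 2 at point 8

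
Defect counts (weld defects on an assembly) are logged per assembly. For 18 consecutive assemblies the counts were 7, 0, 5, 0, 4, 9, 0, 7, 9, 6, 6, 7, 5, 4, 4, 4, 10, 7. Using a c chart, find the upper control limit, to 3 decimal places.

c̄ = (7 + 0 + 5 + 0 + 4 + 9 + 0 + 7 + 9 + 6 + 6 + 7 + 5 + 4 + 4 + 4 + 10 + 7) / 18 = 94 / 18 = 5.2222
UCL = c̄ + 3√c̄ = 5.2222 + 3 × √5.2222 = 5.2222 + 3 × 2.2852 = 12.0779

12.078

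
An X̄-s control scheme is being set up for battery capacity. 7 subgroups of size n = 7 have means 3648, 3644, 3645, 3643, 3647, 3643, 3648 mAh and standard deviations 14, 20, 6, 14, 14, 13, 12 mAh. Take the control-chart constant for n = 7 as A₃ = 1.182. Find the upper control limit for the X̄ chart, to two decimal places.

X̄̄ = (3648 + 3644 + 3645 + 3643 + 3647 + 3643 + 3648) / 7 = 3645.4286
s̄ = (14 + 20 + 6 + 14 + 14 + 13 + 12) / 7 = 13.2857
UCL = X̄̄ + A₃·s̄ = 3645.4286 + 1.182 × 13.2857 = 3661.1323

3661.13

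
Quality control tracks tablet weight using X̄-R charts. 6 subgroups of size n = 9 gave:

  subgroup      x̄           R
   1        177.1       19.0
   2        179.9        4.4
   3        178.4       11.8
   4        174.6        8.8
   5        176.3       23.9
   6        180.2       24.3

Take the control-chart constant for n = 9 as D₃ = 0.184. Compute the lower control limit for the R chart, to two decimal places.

2.83

R̄ = (19.0 + 4.4 + 11.8 + 8.8 + 23.9 + 24.3) / 6 = 92.2000 / 6 = 15.3667
LCL_R = D₃·R̄ = 0.184 × 15.3667 = 2.8275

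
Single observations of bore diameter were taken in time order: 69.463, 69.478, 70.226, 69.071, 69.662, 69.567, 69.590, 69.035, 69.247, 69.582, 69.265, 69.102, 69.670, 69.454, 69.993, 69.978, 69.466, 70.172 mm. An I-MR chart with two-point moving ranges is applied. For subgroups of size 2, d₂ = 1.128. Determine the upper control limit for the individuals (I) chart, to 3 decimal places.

X̄ = (69.463 + 69.478 + 70.226 + 69.071 + 69.662 + 69.567 + 69.590 + 69.035 + 69.247 + 69.582 + 69.265 + 69.102 + 69.670 + 69.454 + 69.993 + 69.978 + 69.466 + 70.172) / 18 = 69.5567
Moving ranges: 0.015, 0.748, 1.155, 0.591, 0.095, 0.023, 0.555, 0.212, 0.335, 0.317, 0.163, 0.568, 0.216, 0.539, 0.015, 0.512, 0.706; M̄R̄ = 6.7650 / 17 = 0.3979
UCL = X̄ + 3·M̄R̄/d₂ = 69.5567 + 3 × 0.3979 / 1.128 = 70.6151

70.615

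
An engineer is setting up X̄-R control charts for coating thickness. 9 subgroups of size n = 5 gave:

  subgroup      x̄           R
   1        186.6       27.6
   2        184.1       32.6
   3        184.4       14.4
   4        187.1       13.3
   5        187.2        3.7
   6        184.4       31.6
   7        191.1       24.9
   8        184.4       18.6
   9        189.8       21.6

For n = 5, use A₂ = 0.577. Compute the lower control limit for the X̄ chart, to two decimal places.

X̄̄ = (186.6 + 184.1 + 184.4 + 187.1 + 187.2 + 184.4 + 191.1 + 184.4 + 189.8) / 9 = 1679.1000 / 9 = 186.5667
R̄ = (27.6 + 32.6 + 14.4 + 13.3 + 3.7 + 31.6 + 24.9 + 18.6 + 21.6) / 9 = 188.3000 / 9 = 20.9222
LCL = X̄̄ − A₂·R̄ = 186.5667 − 0.577 × 20.9222 = 174.4945

174.49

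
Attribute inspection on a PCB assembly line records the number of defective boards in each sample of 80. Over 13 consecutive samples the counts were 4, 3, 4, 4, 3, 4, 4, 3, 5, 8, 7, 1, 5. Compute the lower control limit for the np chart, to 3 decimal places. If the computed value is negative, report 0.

0.000

p̄ = Σdᵢ / (k·n) = 55 / (13 × 80) = 0.05288
LCL = np̄ − 3·√(np̄(1−p̄)) = 4.2308 − 3 × 2.0018 = -1.7745 → 0 (negative, so LCL = 0)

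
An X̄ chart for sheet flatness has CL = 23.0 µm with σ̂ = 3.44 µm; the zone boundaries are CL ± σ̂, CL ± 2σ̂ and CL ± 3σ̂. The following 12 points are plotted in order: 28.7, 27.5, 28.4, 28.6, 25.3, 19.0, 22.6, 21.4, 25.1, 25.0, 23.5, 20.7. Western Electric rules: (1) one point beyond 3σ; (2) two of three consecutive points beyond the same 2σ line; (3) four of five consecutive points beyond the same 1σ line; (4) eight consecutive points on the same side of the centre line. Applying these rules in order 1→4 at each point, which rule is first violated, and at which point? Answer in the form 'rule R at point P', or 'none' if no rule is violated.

Zone of each point (C = within 1σ̂, B = 1σ̂–2σ̂, A = 2σ̂–3σ̂, * = beyond 3σ̂; sign = side of CL): 1:+B, 2:+B, 3:+B, 4:+B, 5:+C, 6:-B, 7:-C, 8:-C, 9:+C, 10:+C, 11:+C, 12:-C
Rule 3 (four of five consecutive points beyond the same 1σ limit) is satisfied at point 4.

rule 3 at point 4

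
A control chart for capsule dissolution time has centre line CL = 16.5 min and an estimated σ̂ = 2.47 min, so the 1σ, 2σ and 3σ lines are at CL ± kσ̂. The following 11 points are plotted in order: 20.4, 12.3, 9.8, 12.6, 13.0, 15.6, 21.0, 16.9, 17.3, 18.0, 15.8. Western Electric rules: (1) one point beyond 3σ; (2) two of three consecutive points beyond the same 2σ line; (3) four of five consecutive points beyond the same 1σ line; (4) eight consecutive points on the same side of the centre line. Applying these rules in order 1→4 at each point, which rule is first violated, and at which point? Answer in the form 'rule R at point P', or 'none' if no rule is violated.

Zone of each point (C = within 1σ̂, B = 1σ̂–2σ̂, A = 2σ̂–3σ̂, * = beyond 3σ̂; sign = side of CL): 1:+B, 2:-B, 3:-A, 4:-B, 5:-B, 6:-C, 7:+B, 8:+C, 9:+C, 10:+C, 11:-C
Rule 3 (four of five consecutive points beyond the same 1σ limit) is satisfied at point 5.

rule 3 at point 5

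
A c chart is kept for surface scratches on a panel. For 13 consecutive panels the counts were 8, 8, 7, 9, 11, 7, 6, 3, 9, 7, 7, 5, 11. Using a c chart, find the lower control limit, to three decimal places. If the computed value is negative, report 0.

0.000

c̄ = (8 + 8 + 7 + 9 + 11 + 7 + 6 + 3 + 9 + 7 + 7 + 5 + 11) / 13 = 98 / 13 = 7.5385
LCL = c̄ − 3√c̄ = 7.5385 − 3 × 2.7456 = -0.6984 → 0 (cannot be negative)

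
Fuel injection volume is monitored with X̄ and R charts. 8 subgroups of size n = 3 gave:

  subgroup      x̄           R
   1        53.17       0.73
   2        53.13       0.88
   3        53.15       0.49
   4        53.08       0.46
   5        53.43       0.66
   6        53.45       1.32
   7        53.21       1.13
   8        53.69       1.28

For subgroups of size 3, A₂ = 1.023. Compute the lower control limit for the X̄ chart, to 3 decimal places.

X̄̄ = (53.17 + 53.13 + 53.15 + 53.08 + 53.43 + 53.45 + 53.21 + 53.69) / 8 = 426.3100 / 8 = 53.2888
R̄ = (0.73 + 0.88 + 0.49 + 0.46 + 0.66 + 1.32 + 1.13 + 1.28) / 8 = 6.9500 / 8 = 0.8688
LCL = X̄̄ − A₂·R̄ = 53.2888 − 1.023 × 0.8688 = 52.4000

52.400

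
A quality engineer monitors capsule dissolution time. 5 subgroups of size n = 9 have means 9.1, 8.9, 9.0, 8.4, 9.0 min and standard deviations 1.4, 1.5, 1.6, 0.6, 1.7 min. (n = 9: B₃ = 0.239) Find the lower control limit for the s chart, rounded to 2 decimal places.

s̄ = (1.4 + 1.5 + 1.6 + 0.6 + 1.7) / 5 = 1.3600
LCL_s = B₃·s̄ = 0.239 × 1.3600 = 0.3250

0.33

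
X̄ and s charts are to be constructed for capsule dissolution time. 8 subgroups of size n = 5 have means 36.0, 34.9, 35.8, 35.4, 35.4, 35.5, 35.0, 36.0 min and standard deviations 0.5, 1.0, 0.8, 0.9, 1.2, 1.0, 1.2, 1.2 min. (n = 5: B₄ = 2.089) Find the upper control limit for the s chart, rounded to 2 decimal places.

2.04

s̄ = (0.5 + 1.0 + 0.8 + 0.9 + 1.2 + 1.0 + 1.2 + 1.2) / 8 = 0.9750
UCL_s = B₄·s̄ = 2.089 × 0.9750 = 2.0368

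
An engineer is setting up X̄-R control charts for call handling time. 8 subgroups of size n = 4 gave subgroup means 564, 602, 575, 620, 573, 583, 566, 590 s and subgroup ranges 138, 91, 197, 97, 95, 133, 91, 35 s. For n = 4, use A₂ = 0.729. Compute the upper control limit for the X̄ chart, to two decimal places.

X̄̄ = (564 + 602 + 575 + 620 + 573 + 583 + 566 + 590) / 8 = 4673.0000 / 8 = 584.1250
R̄ = (138 + 91 + 197 + 97 + 95 + 133 + 91 + 35) / 8 = 877.0000 / 8 = 109.6250
UCL = X̄̄ + A₂·R̄ = 584.1250 + 0.729 × 109.6250 = 664.0416

664.04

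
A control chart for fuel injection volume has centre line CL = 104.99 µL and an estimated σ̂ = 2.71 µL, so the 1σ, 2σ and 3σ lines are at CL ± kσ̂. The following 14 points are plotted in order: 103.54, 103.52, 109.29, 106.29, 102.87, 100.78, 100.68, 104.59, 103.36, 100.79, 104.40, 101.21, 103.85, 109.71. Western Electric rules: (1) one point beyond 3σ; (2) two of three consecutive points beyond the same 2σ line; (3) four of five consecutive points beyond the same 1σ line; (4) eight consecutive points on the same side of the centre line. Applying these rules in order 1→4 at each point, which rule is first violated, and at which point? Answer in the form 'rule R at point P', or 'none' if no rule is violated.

rule 4 at point 12

Zone of each point (C = within 1σ̂, B = 1σ̂–2σ̂, A = 2σ̂–3σ̂, * = beyond 3σ̂; sign = side of CL): 1:-C, 2:-C, 3:+B, 4:+C, 5:-C, 6:-B, 7:-B, 8:-C, 9:-C, 10:-B, 11:-C, 12:-B, 13:-C, 14:+B
Rule 4 (eight consecutive points on the same side of the centre line) is satisfied at point 12.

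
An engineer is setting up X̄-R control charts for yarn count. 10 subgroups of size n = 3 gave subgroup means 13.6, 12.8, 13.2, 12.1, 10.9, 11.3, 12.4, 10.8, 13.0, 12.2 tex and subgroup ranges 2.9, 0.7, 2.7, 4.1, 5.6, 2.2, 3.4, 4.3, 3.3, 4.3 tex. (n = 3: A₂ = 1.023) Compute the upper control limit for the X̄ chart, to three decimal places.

15.657

X̄̄ = (13.6 + 12.8 + 13.2 + 12.1 + 10.9 + 11.3 + 12.4 + 10.8 + 13.0 + 12.2) / 10 = 122.3000 / 10 = 12.2300
R̄ = (2.9 + 0.7 + 2.7 + 4.1 + 5.6 + 2.2 + 3.4 + 4.3 + 3.3 + 4.3) / 10 = 33.5000 / 10 = 3.3500
UCL = X̄̄ + A₂·R̄ = 12.2300 + 1.023 × 3.3500 = 15.6570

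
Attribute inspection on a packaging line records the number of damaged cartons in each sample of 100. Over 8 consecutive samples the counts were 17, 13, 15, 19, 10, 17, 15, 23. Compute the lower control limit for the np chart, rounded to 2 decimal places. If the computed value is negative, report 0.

5.09

p̄ = Σdᵢ / (k·n) = 129 / (8 × 100) = 0.16125
LCL = np̄ − 3·√(np̄(1−p̄)) = 16.1250 − 3 × 3.6776 = 5.0922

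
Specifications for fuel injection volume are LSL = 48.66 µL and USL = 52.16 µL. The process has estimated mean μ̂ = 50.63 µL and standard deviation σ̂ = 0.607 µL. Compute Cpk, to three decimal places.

Cpu = (USL − μ̂) / (3σ̂) = (52.16 − 50.63) / (3 × 0.607) = 0.8402; Cpl = (μ̂ − LSL) / (3σ̂) = (50.63 − 48.66) / (3 × 0.607) = 1.0818; Cpk = min(Cpu, Cpl) = 0.8402

0.840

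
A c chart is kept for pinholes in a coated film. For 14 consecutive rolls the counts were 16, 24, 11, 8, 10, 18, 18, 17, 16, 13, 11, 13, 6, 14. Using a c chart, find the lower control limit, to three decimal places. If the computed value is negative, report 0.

2.732

c̄ = (16 + 24 + 11 + 8 + 10 + 18 + 18 + 17 + 16 + 13 + 11 + 13 + 6 + 14) / 14 = 195 / 14 = 13.9286
LCL = c̄ − 3√c̄ = 13.9286 − 3 × 3.7321 = 2.7323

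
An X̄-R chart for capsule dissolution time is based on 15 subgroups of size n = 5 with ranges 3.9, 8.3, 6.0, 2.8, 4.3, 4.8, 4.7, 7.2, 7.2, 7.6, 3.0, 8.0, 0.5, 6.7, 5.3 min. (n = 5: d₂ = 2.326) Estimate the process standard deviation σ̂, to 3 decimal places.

2.302

R̄ = (3.9 + 8.3 + 6.0 + 2.8 + 4.3 + 4.8 + 4.7 + 7.2 + 7.2 + 7.6 + 3.0 + 8.0 + 0.5 + 6.7 + 5.3) / 15 = 5.3533
σ̂ = R̄ / d₂ = 5.3533 / 2.326 = 2.3015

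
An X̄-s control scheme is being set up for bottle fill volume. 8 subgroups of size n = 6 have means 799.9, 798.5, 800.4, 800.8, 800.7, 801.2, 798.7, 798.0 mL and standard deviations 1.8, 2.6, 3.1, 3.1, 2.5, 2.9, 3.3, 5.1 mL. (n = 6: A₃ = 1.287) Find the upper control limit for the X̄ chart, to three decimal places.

803.700

X̄̄ = (799.9 + 798.5 + 800.4 + 800.8 + 800.7 + 801.2 + 798.7 + 798.0) / 8 = 799.7750
s̄ = (1.8 + 2.6 + 3.1 + 3.1 + 2.5 + 2.9 + 3.3 + 5.1) / 8 = 3.0500
UCL = X̄̄ + A₃·s̄ = 799.7750 + 1.287 × 3.0500 = 803.7003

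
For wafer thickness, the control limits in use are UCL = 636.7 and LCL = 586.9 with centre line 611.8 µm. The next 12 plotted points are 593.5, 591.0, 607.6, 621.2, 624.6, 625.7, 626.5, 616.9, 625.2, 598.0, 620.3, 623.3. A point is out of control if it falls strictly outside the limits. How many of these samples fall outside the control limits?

0

All 12 points lie within [586.9, 636.7].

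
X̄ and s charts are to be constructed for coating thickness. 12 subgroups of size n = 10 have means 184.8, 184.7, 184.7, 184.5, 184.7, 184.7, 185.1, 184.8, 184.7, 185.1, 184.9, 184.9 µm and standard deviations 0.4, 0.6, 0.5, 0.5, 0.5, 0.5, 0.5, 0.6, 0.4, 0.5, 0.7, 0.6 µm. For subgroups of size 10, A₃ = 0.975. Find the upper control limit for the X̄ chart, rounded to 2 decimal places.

X̄̄ = (184.8 + 184.7 + 184.7 + 184.5 + 184.7 + 184.7 + 185.1 + 184.8 + 184.7 + 185.1 + 184.9 + 184.9) / 12 = 184.8000
s̄ = (0.4 + 0.6 + 0.5 + 0.5 + 0.5 + 0.5 + 0.5 + 0.6 + 0.4 + 0.5 + 0.7 + 0.6) / 12 = 0.5250
UCL = X̄̄ + A₃·s̄ = 184.8000 + 0.975 × 0.5250 = 185.3119

185.31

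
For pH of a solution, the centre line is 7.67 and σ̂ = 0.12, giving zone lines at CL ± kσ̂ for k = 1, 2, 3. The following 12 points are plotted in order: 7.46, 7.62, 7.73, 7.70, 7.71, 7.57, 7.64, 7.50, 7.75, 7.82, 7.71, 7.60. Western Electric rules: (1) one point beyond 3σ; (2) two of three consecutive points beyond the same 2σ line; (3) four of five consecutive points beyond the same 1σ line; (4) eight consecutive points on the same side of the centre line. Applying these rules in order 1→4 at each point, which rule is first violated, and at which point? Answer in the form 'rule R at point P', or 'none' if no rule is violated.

none

Zone of each point (C = within 1σ̂, B = 1σ̂–2σ̂, A = 2σ̂–3σ̂, * = beyond 3σ̂; sign = side of CL): 1:-B, 2:-C, 3:+C, 4:+C, 5:+C, 6:-C, 7:-C, 8:-B, 9:+C, 10:+B, 11:+C, 12:-C
No rule fires across all 12 points.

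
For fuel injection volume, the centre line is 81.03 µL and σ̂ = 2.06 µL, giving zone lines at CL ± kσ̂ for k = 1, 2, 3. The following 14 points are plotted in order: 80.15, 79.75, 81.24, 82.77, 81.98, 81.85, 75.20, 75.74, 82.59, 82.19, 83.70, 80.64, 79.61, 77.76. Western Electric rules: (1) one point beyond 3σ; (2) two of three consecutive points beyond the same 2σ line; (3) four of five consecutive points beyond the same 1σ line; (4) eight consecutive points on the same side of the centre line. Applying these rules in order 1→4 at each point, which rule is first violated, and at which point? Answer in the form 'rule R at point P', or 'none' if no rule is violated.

Zone of each point (C = within 1σ̂, B = 1σ̂–2σ̂, A = 2σ̂–3σ̂, * = beyond 3σ̂; sign = side of CL): 1:-C, 2:-C, 3:+C, 4:+C, 5:+C, 6:+C, 7:-A, 8:-A, 9:+C, 10:+C, 11:+B, 12:-C, 13:-C, 14:-B
Rule 2 (two of three consecutive points beyond the same 2σ limit) is satisfied at point 8.

rule 2 at point 8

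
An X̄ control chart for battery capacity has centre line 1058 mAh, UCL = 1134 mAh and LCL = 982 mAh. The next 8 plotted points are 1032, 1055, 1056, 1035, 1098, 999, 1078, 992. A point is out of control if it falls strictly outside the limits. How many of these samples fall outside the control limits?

0

All 8 points lie within [982, 1134].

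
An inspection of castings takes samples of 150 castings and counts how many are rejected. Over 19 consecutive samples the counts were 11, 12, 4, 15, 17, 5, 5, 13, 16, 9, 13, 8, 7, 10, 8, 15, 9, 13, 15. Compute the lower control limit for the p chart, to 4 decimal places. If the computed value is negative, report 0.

0.0086

p̄ = Σdᵢ / (k·n) = 205 / (19 × 150) = 0.07193
LCL = p̄ − 3·√(p̄(1−p̄)/n) = 0.07193 − 3 × 0.02110 = 0.00864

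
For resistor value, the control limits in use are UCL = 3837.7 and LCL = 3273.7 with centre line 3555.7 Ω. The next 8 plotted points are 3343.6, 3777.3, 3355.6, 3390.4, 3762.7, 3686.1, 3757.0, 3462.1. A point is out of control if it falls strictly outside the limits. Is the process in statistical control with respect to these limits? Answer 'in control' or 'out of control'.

in control

All 8 points lie within [3273.7, 3837.7].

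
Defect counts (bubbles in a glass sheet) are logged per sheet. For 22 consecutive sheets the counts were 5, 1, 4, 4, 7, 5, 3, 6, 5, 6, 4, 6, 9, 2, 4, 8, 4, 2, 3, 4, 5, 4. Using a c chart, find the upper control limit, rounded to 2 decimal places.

11.02

c̄ = (5 + 1 + 4 + 4 + 7 + 5 + 3 + 6 + 5 + 6 + 4 + 6 + 9 + 2 + 4 + 8 + 4 + 2 + 3 + 4 + 5 + 4) / 22 = 101 / 22 = 4.5909
UCL = c̄ + 3√c̄ = 4.5909 + 3 × √4.5909 = 4.5909 + 3 × 2.1426 = 11.0188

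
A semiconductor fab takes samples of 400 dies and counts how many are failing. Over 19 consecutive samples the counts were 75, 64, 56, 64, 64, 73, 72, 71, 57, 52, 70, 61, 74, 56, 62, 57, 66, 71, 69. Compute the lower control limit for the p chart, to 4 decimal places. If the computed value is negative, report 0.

p̄ = Σdᵢ / (k·n) = 1234 / (19 × 400) = 0.16237
LCL = p̄ − 3·√(p̄(1−p̄)/n) = 0.16237 − 3 × 0.01844 = 0.10705

0.1071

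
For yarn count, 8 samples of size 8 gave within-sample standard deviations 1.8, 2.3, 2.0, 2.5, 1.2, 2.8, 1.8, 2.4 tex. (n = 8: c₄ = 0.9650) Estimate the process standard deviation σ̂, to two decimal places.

s̄ = (1.8 + 2.3 + 2.0 + 2.5 + 1.2 + 2.8 + 1.8 + 2.4) / 8 = 2.1000
σ̂ = s̄ / c₄ = 2.1000 / 0.9650 = 2.1762

2.18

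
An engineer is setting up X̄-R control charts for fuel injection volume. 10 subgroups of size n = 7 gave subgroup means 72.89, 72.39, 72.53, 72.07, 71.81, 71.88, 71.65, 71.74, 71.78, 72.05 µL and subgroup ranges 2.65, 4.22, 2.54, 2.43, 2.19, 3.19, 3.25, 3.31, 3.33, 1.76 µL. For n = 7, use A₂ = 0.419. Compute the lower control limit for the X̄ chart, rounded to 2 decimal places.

70.87

X̄̄ = (72.89 + 72.39 + 72.53 + 72.07 + 71.81 + 71.88 + 71.65 + 71.74 + 71.78 + 72.05) / 10 = 720.7900 / 10 = 72.0790
R̄ = (2.65 + 4.22 + 2.54 + 2.43 + 2.19 + 3.19 + 3.25 + 3.31 + 3.33 + 1.76) / 10 = 28.8700 / 10 = 2.8870
LCL = X̄̄ − A₂·R̄ = 72.0790 − 0.419 × 2.8870 = 70.8693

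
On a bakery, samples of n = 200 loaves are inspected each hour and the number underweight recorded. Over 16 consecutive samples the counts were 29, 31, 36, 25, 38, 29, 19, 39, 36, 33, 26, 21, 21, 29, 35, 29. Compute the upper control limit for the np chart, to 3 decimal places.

p̄ = Σdᵢ / (k·n) = 476 / (16 × 200) = 0.14875
UCL = np̄ + 3·√(np̄(1−p̄)) = 29.7500 + 3 × √(29.7500×0.85125) = 29.7500 + 3 × 5.0324 = 44.8471

44.847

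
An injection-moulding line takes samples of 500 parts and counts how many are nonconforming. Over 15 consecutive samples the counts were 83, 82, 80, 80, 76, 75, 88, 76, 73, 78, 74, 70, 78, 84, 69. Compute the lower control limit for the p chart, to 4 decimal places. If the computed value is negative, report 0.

0.1069

p̄ = Σdᵢ / (k·n) = 1166 / (15 × 500) = 0.15547
LCL = p̄ − 3·√(p̄(1−p̄)/n) = 0.15547 − 3 × 0.01620 = 0.10685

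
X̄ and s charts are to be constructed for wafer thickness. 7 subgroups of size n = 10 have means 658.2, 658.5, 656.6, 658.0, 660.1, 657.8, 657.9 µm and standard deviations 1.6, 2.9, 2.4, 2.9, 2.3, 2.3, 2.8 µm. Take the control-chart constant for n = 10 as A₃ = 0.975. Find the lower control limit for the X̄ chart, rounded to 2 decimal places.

655.76

X̄̄ = (658.2 + 658.5 + 656.6 + 658.0 + 660.1 + 657.8 + 657.9) / 7 = 658.1571
s̄ = (1.6 + 2.9 + 2.4 + 2.9 + 2.3 + 2.3 + 2.8) / 7 = 2.4571
LCL = X̄̄ − A₃·s̄ = 658.1571 − 0.975 × 2.4571 = 655.7614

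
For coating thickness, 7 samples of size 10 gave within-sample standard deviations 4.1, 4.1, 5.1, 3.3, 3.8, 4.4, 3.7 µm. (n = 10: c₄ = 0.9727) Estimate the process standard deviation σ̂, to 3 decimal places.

4.186

s̄ = (4.1 + 4.1 + 5.1 + 3.3 + 3.8 + 4.4 + 3.7) / 7 = 4.0714
σ̂ = s̄ / c₄ = 4.0714 / 0.9727 = 4.1857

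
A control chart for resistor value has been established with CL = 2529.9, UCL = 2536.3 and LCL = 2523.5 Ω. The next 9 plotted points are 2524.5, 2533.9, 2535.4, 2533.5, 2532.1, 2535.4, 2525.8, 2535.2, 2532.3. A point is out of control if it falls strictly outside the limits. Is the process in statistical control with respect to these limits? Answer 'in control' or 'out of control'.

All 9 points lie within [2523.5, 2536.3].

in control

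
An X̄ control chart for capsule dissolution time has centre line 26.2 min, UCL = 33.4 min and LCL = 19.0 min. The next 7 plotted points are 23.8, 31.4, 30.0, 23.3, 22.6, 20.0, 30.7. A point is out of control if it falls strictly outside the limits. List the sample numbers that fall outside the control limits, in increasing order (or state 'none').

none

All 7 points lie within [19.0, 33.4].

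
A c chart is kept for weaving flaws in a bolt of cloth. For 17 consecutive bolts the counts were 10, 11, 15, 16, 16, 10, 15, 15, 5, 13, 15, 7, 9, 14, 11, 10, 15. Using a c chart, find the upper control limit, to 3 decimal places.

c̄ = (10 + 11 + 15 + 16 + 16 + 10 + 15 + 15 + 5 + 13 + 15 + 7 + 9 + 14 + 11 + 10 + 15) / 17 = 207 / 17 = 12.1765
UCL = c̄ + 3√c̄ = 12.1765 + 3 × √12.1765 = 12.1765 + 3 × 3.4895 = 22.6449

22.645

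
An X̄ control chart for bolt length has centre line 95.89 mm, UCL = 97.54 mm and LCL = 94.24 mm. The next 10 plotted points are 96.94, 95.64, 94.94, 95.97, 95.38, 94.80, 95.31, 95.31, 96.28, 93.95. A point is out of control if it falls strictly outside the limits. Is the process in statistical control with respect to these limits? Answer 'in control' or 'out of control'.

Compare each point to [94.24, 97.54]: sample 10 = 93.95 < LCL.

out of control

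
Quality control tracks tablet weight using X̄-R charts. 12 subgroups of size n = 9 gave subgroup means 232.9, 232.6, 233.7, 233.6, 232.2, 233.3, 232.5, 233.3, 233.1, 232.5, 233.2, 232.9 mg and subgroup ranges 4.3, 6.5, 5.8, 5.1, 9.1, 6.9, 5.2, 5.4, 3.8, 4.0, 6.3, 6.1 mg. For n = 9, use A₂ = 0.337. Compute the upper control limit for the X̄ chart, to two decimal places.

234.91

X̄̄ = (232.9 + 232.6 + 233.7 + 233.6 + 232.2 + 233.3 + 232.5 + 233.3 + 233.1 + 232.5 + 233.2 + 232.9) / 12 = 2795.8000 / 12 = 232.9833
R̄ = (4.3 + 6.5 + 5.8 + 5.1 + 9.1 + 6.9 + 5.2 + 5.4 + 3.8 + 4.0 + 6.3 + 6.1) / 12 = 68.5000 / 12 = 5.7083
UCL = X̄̄ + A₂·R̄ = 232.9833 + 0.337 × 5.7083 = 234.9070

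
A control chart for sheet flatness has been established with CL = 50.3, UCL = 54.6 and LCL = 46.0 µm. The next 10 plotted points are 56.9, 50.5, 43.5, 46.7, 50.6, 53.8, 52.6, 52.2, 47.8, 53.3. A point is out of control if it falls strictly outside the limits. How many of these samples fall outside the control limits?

2

Compare each point to [46.0, 54.6]: sample 1 = 56.9 > UCL; sample 3 = 43.5 < LCL.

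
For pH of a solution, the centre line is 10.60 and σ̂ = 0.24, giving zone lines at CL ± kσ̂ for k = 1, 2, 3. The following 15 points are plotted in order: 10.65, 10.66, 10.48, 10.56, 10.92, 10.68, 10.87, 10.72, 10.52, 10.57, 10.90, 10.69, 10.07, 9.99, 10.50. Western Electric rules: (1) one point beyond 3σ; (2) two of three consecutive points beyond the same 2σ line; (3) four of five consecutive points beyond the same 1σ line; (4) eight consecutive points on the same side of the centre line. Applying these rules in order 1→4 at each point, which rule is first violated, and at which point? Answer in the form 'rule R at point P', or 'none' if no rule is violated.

rule 2 at point 14

Zone of each point (C = within 1σ̂, B = 1σ̂–2σ̂, A = 2σ̂–3σ̂, * = beyond 3σ̂; sign = side of CL): 1:+C, 2:+C, 3:-C, 4:-C, 5:+B, 6:+C, 7:+B, 8:+C, 9:-C, 10:-C, 11:+B, 12:+C, 13:-A, 14:-A, 15:-C
Rule 2 (two of three consecutive points beyond the same 2σ limit) is satisfied at point 14.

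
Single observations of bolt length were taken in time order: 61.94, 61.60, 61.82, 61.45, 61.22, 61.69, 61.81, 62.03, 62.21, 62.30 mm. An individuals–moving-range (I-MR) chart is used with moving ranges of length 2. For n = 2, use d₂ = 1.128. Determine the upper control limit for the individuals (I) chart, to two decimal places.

X̄ = (61.94 + 61.60 + 61.82 + 61.45 + 61.22 + 61.69 + 61.81 + 62.03 + 62.21 + 62.30) / 10 = 61.8070
Moving ranges: 0.34, 0.22, 0.37, 0.23, 0.47, 0.12, 0.22, 0.18, 0.09; M̄R̄ = 2.2400 / 9 = 0.2489
UCL = X̄ + 3·M̄R̄/d₂ = 61.8070 + 3 × 0.2489 / 1.128 = 62.4689

62.47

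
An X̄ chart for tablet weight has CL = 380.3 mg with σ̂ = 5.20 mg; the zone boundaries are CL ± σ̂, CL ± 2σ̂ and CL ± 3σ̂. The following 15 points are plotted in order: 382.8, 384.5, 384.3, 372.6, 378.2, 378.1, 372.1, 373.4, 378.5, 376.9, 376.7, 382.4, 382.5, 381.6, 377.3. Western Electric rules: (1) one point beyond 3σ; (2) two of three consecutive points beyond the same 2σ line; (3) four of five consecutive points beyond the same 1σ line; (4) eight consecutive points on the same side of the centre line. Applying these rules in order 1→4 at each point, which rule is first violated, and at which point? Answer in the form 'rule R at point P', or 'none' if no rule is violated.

Zone of each point (C = within 1σ̂, B = 1σ̂–2σ̂, A = 2σ̂–3σ̂, * = beyond 3σ̂; sign = side of CL): 1:+C, 2:+C, 3:+C, 4:-B, 5:-C, 6:-C, 7:-B, 8:-B, 9:-C, 10:-C, 11:-C, 12:+C, 13:+C, 14:+C, 15:-C
Rule 4 (eight consecutive points on the same side of the centre line) is satisfied at point 11.

rule 4 at point 11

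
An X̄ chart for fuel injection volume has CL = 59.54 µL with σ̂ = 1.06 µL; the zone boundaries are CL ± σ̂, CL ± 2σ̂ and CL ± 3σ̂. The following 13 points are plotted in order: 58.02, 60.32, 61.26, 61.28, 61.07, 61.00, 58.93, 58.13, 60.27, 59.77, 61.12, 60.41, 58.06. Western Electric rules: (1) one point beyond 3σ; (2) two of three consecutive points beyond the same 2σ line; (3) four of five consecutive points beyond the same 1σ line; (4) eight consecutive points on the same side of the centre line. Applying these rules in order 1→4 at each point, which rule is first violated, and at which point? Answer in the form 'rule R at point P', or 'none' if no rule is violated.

Zone of each point (C = within 1σ̂, B = 1σ̂–2σ̂, A = 2σ̂–3σ̂, * = beyond 3σ̂; sign = side of CL): 1:-B, 2:+C, 3:+B, 4:+B, 5:+B, 6:+B, 7:-C, 8:-B, 9:+C, 10:+C, 11:+B, 12:+C, 13:-B
Rule 3 (four of five consecutive points beyond the same 1σ limit) is satisfied at point 6.

rule 3 at point 6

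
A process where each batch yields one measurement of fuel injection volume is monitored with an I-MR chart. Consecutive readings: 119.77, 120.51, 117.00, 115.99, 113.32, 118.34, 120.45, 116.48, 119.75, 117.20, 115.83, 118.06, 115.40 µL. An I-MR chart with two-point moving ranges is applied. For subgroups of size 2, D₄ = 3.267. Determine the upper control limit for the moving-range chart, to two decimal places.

Moving ranges: 0.74, 3.51, 1.01, 2.67, 5.02, 2.11, 3.97, 3.27, 2.55, 1.37, 2.23, 2.66; M̄R̄ = 31.1100 / 12 = 2.5925
UCL_MR = D₄·M̄R̄ = 3.267 × 2.5925 = 8.4697

8.47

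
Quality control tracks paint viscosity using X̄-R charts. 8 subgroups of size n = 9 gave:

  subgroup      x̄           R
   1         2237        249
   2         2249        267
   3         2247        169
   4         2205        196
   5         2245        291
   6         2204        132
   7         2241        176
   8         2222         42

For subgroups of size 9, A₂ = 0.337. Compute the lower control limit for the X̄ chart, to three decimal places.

2167.136

X̄̄ = (2237 + 2249 + 2247 + 2205 + 2245 + 2204 + 2241 + 2222) / 8 = 17850.0000 / 8 = 2231.2500
R̄ = (249 + 267 + 169 + 196 + 291 + 132 + 176 + 42) / 8 = 1522.0000 / 8 = 190.2500
LCL = X̄̄ − A₂·R̄ = 2231.2500 − 0.337 × 190.2500 = 2167.1357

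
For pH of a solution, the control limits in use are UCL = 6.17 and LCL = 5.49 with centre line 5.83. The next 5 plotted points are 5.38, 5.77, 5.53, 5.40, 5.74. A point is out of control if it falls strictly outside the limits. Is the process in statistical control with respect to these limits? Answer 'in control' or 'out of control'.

Compare each point to [5.49, 6.17]: sample 1 = 5.38 < LCL; sample 4 = 5.40 < LCL.

out of control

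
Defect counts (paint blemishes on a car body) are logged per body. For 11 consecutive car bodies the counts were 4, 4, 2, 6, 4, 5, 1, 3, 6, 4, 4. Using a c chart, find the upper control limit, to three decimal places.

9.841

c̄ = (4 + 4 + 2 + 6 + 4 + 5 + 1 + 3 + 6 + 4 + 4) / 11 = 43 / 11 = 3.9091
UCL = c̄ + 3√c̄ = 3.9091 + 3 × √3.9091 = 3.9091 + 3 × 1.9771 = 9.8405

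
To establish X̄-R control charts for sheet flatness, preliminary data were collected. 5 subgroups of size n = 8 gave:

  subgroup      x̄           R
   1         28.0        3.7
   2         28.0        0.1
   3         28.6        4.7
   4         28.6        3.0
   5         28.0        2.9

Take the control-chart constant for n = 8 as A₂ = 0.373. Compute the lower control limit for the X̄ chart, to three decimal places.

27.166

X̄̄ = (28.0 + 28.0 + 28.6 + 28.6 + 28.0) / 5 = 141.2000 / 5 = 28.2400
R̄ = (3.7 + 0.1 + 4.7 + 3.0 + 2.9) / 5 = 14.4000 / 5 = 2.8800
LCL = X̄̄ − A₂·R̄ = 28.2400 − 0.373 × 2.8800 = 27.1658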